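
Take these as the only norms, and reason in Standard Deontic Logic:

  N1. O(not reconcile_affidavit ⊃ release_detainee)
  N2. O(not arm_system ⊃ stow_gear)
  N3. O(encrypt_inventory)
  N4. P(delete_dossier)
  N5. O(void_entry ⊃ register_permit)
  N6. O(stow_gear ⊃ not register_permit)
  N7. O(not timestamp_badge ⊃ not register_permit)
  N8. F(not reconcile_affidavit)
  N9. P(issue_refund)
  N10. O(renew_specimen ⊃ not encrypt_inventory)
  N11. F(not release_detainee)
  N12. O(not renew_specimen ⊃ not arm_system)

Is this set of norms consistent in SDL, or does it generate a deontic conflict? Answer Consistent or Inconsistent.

Premise 1 is O(not reconcile_affidavit ⊃ release_detainee); even if O(release_detainee) held, inferring O(not reconcile_affidavit) would be affirming the consequent — invalid.
So O(not reconcile_affidavit) is not derivable, and the apparent clash with O(reconcile_affidavit) does not arise.
A world satisfying every obligation exists (e.g. arm_system=false, delete_dossier=false, encrypt_inventory=true, issue_refund=false, reconcile_affidavit=true, register_permit=false, release_detainee=true, renew_specimen=false, stow_gear=true, timestamp_badge=false, void_entry=false); no atom is both obligatory and forbidden, so the set is consistent.

Consistent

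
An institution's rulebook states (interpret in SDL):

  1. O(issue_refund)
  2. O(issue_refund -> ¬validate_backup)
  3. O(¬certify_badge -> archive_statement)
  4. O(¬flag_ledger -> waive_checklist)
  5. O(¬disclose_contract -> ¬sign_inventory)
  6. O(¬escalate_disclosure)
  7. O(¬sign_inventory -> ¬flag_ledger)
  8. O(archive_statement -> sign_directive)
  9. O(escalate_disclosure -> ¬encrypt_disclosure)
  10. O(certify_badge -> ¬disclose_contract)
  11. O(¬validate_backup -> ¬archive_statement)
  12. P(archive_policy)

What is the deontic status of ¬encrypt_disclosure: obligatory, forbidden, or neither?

Premise 9 is O(escalate_disclosure -> ¬encrypt_disclosure), but O(escalate_disclosure) is not derivable from the premises, so it does not yield O(¬encrypt_disclosure).
No premise or chain of K-axiom applications forces O(¬encrypt_disclosure), and none forces O(encrypt_disclosure). So ¬encrypt_disclosure is neither obligatory nor forbidden under these norms.

Neither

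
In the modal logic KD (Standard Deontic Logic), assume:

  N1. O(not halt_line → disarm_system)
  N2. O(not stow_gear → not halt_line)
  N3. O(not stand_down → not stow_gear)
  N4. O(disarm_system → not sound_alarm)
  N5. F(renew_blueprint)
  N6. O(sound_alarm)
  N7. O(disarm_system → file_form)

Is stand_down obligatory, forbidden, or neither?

Premise 6 states O(sound_alarm) outright.
The contrapositive of premise 4 (O(disarm_system → not sound_alarm)) is O(sound_alarm → not disarm_system), and O(sound_alarm) is already established, so O(not disarm_system).
Premise 1 is O(not halt_line → disarm_system); contrapositively O(not disarm_system → halt_line). Since O(not disarm_system) holds, K gives O(halt_line).
The contrapositive of premise 2 (O(not stow_gear → not halt_line)) is O(halt_line → stow_gear), and O(halt_line) is already established, so O(stow_gear).
Premise 3, O(not stand_down → not stow_gear), contraposes to O(stow_gear → stand_down); with O(stow_gear) we get O(stand_down).
Premises 5, 7 do not contribute to this derivation.
Hence stand_down is obligatory.

Obligatory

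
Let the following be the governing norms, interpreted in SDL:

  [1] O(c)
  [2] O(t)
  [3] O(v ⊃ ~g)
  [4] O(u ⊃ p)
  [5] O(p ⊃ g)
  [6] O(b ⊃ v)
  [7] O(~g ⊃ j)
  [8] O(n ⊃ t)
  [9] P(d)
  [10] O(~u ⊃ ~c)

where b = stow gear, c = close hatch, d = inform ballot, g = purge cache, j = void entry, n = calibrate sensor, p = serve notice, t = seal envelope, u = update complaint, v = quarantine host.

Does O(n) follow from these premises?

No

Premise 8 is O(n ⊃ t); even if O(t) held, inferring O(n) would be affirming the consequent — invalid.
No other premise forces O(n). An ideal world satisfying every premise can still have n false, so O(n) is not derivable.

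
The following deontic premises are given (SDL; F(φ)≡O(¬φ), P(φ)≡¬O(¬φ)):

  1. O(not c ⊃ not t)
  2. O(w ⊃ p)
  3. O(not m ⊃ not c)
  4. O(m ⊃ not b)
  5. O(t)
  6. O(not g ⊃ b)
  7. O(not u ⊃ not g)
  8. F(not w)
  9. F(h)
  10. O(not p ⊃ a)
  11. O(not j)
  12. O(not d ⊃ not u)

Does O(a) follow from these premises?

No

Premise 10 is O(not p ⊃ a), but O(not p) is not derivable from the premises, so it does not yield O(a).
No other premise forces O(a). An ideal world satisfying every premise can still have a false, so O(a) is not derivable.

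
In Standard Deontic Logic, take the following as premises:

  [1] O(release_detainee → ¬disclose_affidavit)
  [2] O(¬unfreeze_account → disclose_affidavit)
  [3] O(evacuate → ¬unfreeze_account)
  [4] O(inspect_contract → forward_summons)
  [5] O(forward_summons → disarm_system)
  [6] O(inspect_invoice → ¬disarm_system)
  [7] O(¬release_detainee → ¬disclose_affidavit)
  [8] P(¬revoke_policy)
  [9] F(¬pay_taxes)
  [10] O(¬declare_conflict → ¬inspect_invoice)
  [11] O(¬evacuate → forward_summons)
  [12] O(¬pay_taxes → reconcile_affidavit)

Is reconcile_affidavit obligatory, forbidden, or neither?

Premise 12 is O(¬pay_taxes → reconcile_affidavit), but O(¬pay_taxes) is not derivable from the premises, so it does not yield O(reconcile_affidavit).
No premise or chain of K-axiom applications forces O(reconcile_affidavit), and none forces O(¬reconcile_affidavit). So reconcile_affidavit is neither obligatory nor forbidden under these norms.

Neither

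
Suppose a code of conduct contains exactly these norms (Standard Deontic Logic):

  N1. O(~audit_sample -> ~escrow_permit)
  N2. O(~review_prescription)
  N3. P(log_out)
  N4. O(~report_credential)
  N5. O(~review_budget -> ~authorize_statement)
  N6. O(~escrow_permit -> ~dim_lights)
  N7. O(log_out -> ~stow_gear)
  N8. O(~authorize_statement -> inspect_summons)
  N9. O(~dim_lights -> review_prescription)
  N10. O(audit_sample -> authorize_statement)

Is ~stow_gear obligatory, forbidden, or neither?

Premise 7 is O(log_out -> ~stow_gear), but O(log_out) is not derivable from the premises (the permission P(log_out) asserts only ~O(~log_out), not O(log_out)), so it does not yield O(~stow_gear).
No premise or chain of K-axiom applications forces O(~stow_gear), and none forces O(stow_gear). So ~stow_gear is neither obligatory nor forbidden under these norms.

Neither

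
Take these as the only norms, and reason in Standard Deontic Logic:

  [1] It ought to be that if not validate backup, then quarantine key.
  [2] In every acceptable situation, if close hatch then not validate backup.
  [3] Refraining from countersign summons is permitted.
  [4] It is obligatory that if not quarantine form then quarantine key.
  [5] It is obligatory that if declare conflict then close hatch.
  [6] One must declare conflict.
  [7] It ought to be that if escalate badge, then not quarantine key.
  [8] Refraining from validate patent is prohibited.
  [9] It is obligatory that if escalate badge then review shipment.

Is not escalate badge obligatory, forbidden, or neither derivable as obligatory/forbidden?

From premise 6 we have O(declare_conflict).
Applying K to premise 5 (O(declare_conflict → close_hatch)) and O(declare_conflict) yields O(close_hatch).
With premise 2, O(close_hatch → ¬validate_backup), the K-axiom yields O(¬validate_backup).
Premise 1 is O(¬validate_backup → quarantine_key); since O(¬validate_backup), deontic closure gives O(quarantine_key).
The contrapositive of premise 7 (O(escalate_badge → ¬quarantine_key)) is O(quarantine_key → ¬escalate_badge), and O(quarantine_key) is already established, so O(¬escalate_badge).
Premises 3, 4, 8, 9 do not contribute to this derivation.
Hence ¬escalate_badge is obligatory.

Obligatory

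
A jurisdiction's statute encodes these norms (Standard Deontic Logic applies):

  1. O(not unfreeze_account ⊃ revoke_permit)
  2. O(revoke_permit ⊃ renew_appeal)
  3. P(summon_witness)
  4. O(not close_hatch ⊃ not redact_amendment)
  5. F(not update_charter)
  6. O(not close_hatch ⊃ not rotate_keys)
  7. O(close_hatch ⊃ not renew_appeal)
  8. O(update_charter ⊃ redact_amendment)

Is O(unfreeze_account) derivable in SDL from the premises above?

Premise 5 is F(not update_charter), i.e. O(update_charter).
With premise 8, O(update_charter ⊃ redact_amendment), the K-axiom yields O(redact_amendment).
Premise 4 is O(not close_hatch ⊃ not redact_amendment); contrapositively O(redact_amendment ⊃ close_hatch). Since O(redact_amendment) holds, K gives O(close_hatch).
Premise 7 is O(close_hatch ⊃ not renew_appeal); since O(close_hatch), deontic closure gives O(not renew_appeal).
The contrapositive of premise 2 (O(revoke_permit ⊃ renew_appeal)) is O(not renew_appeal ⊃ not revoke_permit), and O(not renew_appeal) is already established, so O(not revoke_permit).
The contrapositive of premise 1 (O(not unfreeze_account ⊃ revoke_permit)) is O(not revoke_permit ⊃ unfreeze_account), and O(not revoke_permit) is already established, so O(unfreeze_account).
Premises 3, 6 do not contribute to this derivation.
So O(unfreeze_account) follows.

Yes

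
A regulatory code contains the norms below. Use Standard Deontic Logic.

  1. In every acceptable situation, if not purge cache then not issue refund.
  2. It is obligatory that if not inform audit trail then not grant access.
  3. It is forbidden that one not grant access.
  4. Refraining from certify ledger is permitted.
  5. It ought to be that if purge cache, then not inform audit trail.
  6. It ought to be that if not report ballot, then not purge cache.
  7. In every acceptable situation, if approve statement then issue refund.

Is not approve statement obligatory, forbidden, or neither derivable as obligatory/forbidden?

Obligatory

Premise 3 is F(¬grant_access), i.e. O(grant_access).
Premise 2 is O(¬inform_audit_trail → ¬grant_access); contrapositively O(grant_access → inform_audit_trail). Since O(grant_access) holds, K gives O(inform_audit_trail).
Premise 5 is O(purge_cache → ¬inform_audit_trail); contrapositively O(inform_audit_trail → ¬purge_cache). Since O(inform_audit_trail) holds, K gives O(¬purge_cache).
With premise 1, O(¬purge_cache → ¬issue_refund), the K-axiom yields O(¬issue_refund).
The contrapositive of premise 7 (O(approve_statement → issue_refund)) is O(¬issue_refund → ¬approve_statement), and O(¬issue_refund) is already established, so O(¬approve_statement).
Premises 4, 6 do not contribute to this derivation.
Hence ¬approve_statement is obligatory.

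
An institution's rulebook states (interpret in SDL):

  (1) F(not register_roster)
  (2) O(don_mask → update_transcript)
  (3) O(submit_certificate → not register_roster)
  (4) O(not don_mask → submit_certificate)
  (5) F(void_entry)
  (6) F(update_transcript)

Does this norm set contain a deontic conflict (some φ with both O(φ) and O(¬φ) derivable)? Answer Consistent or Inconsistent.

Inconsistent

F(not register_roster) at premise 1 means O(register_roster).
Premise 3 is O(submit_certificate → not register_roster); contrapositively O(register_roster → not submit_certificate). Since O(register_roster) holds, K gives O(not submit_certificate).
Premise 4, O(not don_mask → submit_certificate), contraposes to O(not submit_certificate → don_mask); with O(not submit_certificate) we get O(don_mask).
From O(don_mask) and premise 2, O(don_mask → update_transcript), we obtain O(update_transcript).
However, F(update_transcript) at premise 6 amounts to O(not update_transcript).
We now have both O(update_transcript) and O(not update_transcript) — update_transcript is simultaneously obligatory and forbidden, violating the D-axiom.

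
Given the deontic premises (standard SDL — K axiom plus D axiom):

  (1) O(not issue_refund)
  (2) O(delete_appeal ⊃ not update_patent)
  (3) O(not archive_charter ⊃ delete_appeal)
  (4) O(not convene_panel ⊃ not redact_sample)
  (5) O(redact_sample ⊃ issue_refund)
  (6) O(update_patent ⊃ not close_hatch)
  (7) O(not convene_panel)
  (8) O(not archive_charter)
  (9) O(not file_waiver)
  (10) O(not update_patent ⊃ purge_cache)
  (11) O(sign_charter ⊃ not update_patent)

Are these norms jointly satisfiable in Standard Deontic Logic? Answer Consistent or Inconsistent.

Premise 5 is O(redact_sample ⊃ issue_refund), but O(redact_sample) is not derivable from the premises, so it does not yield O(issue_refund).
So O(issue_refund) is not derivable, and the apparent clash with O(not issue_refund) does not arise.
A world satisfying every obligation exists (e.g. archive_charter=false, close_hatch=false, convene_panel=false, delete_appeal=true, file_waiver=false, issue_refund=false, purge_cache=true, redact_sample=false, sign_charter=false, update_patent=false); no atom is both obligatory and forbidden, so the set is consistent.

Consistent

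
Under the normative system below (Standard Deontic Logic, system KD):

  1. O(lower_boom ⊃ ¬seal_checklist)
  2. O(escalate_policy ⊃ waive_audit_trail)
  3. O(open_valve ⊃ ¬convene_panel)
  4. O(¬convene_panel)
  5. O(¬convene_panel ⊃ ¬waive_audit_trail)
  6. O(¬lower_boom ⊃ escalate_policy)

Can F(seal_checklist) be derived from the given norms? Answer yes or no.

Yes

Premise 4 states O(¬convene_panel) outright.
Applying K to premise 5 (O(¬convene_panel ⊃ ¬waive_audit_trail)) and O(¬convene_panel) yields O(¬waive_audit_trail).
Premise 2 is O(escalate_policy ⊃ waive_audit_trail); contrapositively O(¬waive_audit_trail ⊃ ¬escalate_policy). Since O(¬waive_audit_trail) holds, K gives O(¬escalate_policy).
The contrapositive of premise 6 (O(¬lower_boom ⊃ escalate_policy)) is O(¬escalate_policy ⊃ lower_boom), and O(¬escalate_policy) is already established, so O(lower_boom).
Applying K to premise 1 (O(lower_boom ⊃ ¬seal_checklist)) and O(lower_boom) yields O(¬seal_checklist).
Premise 3 does not contribute to this derivation.
So O(¬seal_checklist) holds, i.e. F(seal_checklist). The claim follows.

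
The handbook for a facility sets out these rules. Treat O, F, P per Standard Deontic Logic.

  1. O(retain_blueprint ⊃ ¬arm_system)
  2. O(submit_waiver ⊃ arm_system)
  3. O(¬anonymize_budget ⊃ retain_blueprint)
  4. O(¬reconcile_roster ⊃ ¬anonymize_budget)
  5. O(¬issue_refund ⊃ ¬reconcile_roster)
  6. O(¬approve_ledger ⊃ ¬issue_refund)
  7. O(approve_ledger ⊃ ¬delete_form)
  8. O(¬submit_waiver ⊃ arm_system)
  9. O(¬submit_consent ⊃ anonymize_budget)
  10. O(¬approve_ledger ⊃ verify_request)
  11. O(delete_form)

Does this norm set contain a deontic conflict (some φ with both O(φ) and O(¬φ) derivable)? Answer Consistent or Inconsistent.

Premises 8 and 2 cover both cases: O(¬submit_waiver ⊃ arm_system) and O(submit_waiver ⊃ arm_system). Since ¬submit_waiver ∨ submit_waiver is a tautology, O(arm_system) follows.
The contrapositive of premise 1 (O(retain_blueprint ⊃ ¬arm_system)) is O(arm_system ⊃ ¬retain_blueprint), and O(arm_system) is already established, so O(¬retain_blueprint).
Premise 3 is O(¬anonymize_budget ⊃ retain_blueprint); contrapositively O(¬retain_blueprint ⊃ anonymize_budget). Since O(¬retain_blueprint) holds, K gives O(anonymize_budget).
Premise 4, O(¬reconcile_roster ⊃ ¬anonymize_budget), contraposes to O(anonymize_budget ⊃ reconcile_roster); with O(anonymize_budget) we get O(reconcile_roster).
The contrapositive of premise 5 (O(¬issue_refund ⊃ ¬reconcile_roster)) is O(reconcile_roster ⊃ issue_refund), and O(reconcile_roster) is already established, so O(issue_refund).
Premise 6, O(¬approve_ledger ⊃ ¬issue_refund), contraposes to O(issue_refund ⊃ approve_ledger); with O(issue_refund) we get O(approve_ledger).
From O(approve_ledger) and premise 7, O(approve_ledger ⊃ ¬delete_form), we obtain O(¬delete_form).
Yet premise 11 states O(delete_form).
We now have both O(¬delete_form) and O(delete_form) — delete_form is simultaneously obligatory and forbidden, violating the D-axiom.

Inconsistent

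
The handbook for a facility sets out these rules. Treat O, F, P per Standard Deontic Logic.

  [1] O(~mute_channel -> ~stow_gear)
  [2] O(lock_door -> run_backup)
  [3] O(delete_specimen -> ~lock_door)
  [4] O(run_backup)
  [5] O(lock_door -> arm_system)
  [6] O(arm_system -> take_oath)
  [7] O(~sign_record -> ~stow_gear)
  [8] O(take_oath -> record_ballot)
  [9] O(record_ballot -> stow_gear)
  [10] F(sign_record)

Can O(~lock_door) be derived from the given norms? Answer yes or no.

F(sign_record) at premise 10 means O(~sign_record).
Applying K to premise 7 (O(~sign_record -> ~stow_gear)) and O(~sign_record) yields O(~stow_gear).
The contrapositive of premise 9 (O(record_ballot -> stow_gear)) is O(~stow_gear -> ~record_ballot), and O(~stow_gear) is already established, so O(~record_ballot).
Premise 8 is O(take_oath -> record_ballot); contrapositively O(~record_ballot -> ~take_oath). Since O(~record_ballot) holds, K gives O(~take_oath).
Premise 6, O(arm_system -> take_oath), contraposes to O(~take_oath -> ~arm_system); with O(~take_oath) we get O(~arm_system).
Premise 5, O(lock_door -> arm_system), contraposes to O(~arm_system -> ~lock_door); with O(~arm_system) we get O(~lock_door).
Premises 1, 2, 3, 4 do not contribute to this derivation.
So O(~lock_door) follows.

Yes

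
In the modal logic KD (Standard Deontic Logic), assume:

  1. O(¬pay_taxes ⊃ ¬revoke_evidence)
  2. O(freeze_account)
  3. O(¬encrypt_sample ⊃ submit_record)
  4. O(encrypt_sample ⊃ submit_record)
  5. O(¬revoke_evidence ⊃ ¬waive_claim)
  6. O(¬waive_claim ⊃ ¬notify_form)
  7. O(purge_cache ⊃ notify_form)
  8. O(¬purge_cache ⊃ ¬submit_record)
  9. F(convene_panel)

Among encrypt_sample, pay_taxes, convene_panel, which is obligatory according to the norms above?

pay_taxes

By case analysis on ¬encrypt_sample: premise 3 gives O(¬encrypt_sample ⊃ submit_record) and premise 4 gives O(encrypt_sample ⊃ submit_record), so O(submit_record) either way.
Premise 8 is O(¬purge_cache ⊃ ¬submit_record); contrapositively O(submit_record ⊃ purge_cache). Since O(submit_record) holds, K gives O(purge_cache).
Applying K to premise 7 (O(purge_cache ⊃ notify_form)) and O(purge_cache) yields O(notify_form).
The contrapositive of premise 6 (O(¬waive_claim ⊃ ¬notify_form)) is O(notify_form ⊃ waive_claim), and O(notify_form) is already established, so O(waive_claim).
The contrapositive of premise 5 (O(¬revoke_evidence ⊃ ¬waive_claim)) is O(waive_claim ⊃ revoke_evidence), and O(waive_claim) is already established, so O(revoke_evidence).
The contrapositive of premise 1 (O(¬pay_taxes ⊃ ¬revoke_evidence)) is O(revoke_evidence ⊃ pay_taxes), and O(revoke_evidence) is already established, so O(pay_taxes).
So O(pay_taxes) holds — pay_taxes is obligatory. None of the other listed options is made obligatory by any chain of premises.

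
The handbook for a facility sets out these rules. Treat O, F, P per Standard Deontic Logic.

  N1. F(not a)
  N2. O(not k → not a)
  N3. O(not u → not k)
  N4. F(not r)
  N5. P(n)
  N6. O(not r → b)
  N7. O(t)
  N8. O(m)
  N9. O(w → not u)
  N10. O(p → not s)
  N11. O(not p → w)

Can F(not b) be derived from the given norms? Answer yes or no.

Premise 6 is O(not r → b), but O(not r) is not derivable from the premises, so it does not yield O(b).
No other premise forces O(b). An ideal world satisfying every premise can still have not b true, so F(not b) is not derivable.

No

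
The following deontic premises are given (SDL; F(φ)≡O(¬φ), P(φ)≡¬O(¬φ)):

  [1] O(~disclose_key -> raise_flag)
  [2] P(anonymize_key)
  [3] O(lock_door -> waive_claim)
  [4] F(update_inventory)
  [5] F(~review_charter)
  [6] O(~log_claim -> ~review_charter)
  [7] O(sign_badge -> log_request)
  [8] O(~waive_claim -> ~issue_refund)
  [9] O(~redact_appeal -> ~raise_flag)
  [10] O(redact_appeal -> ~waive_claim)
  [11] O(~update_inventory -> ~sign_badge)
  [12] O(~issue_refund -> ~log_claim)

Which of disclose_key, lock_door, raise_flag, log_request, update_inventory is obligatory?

F(~review_charter) at premise 5 means O(review_charter).
The contrapositive of premise 6 (O(~log_claim -> ~review_charter)) is O(review_charter -> log_claim), and O(review_charter) is already established, so O(log_claim).
Premise 12 is O(~issue_refund -> ~log_claim); contrapositively O(log_claim -> issue_refund). Since O(log_claim) holds, K gives O(issue_refund).
Premise 8, O(~waive_claim -> ~issue_refund), contraposes to O(issue_refund -> waive_claim); with O(issue_refund) we get O(waive_claim).
Premise 10, O(redact_appeal -> ~waive_claim), contraposes to O(waive_claim -> ~redact_appeal); with O(waive_claim) we get O(~redact_appeal).
From O(~redact_appeal) and premise 9, O(~redact_appeal -> ~raise_flag), we obtain O(~raise_flag).
Premise 1, O(~disclose_key -> raise_flag), contraposes to O(~raise_flag -> disclose_key); with O(~raise_flag) we get O(disclose_key).
So O(disclose_key) holds — disclose_key is obligatory. None of the other listed options is made obligatory by any chain of premises.

disclose_key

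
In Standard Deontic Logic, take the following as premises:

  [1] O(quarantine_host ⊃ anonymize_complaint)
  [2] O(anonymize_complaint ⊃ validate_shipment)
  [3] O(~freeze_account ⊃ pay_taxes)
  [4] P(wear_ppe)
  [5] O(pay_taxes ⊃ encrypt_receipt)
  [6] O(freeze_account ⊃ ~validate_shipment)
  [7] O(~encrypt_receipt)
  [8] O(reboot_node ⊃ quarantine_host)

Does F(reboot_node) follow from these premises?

Premise 7 gives O(~encrypt_receipt).
Premise 5, O(pay_taxes ⊃ encrypt_receipt), contraposes to O(~encrypt_receipt ⊃ ~pay_taxes); with O(~encrypt_receipt) we get O(~pay_taxes).
Premise 3, O(~freeze_account ⊃ pay_taxes), contraposes to O(~pay_taxes ⊃ freeze_account); with O(~pay_taxes) we get O(freeze_account).
From O(freeze_account) and premise 6, O(freeze_account ⊃ ~validate_shipment), we obtain O(~validate_shipment).
The contrapositive of premise 2 (O(anonymize_complaint ⊃ validate_shipment)) is O(~validate_shipment ⊃ ~anonymize_complaint), and O(~validate_shipment) is already established, so O(~anonymize_complaint).
The contrapositive of premise 1 (O(quarantine_host ⊃ anonymize_complaint)) is O(~anonymize_complaint ⊃ ~quarantine_host), and O(~anonymize_complaint) is already established, so O(~quarantine_host).
Premise 8 is O(reboot_node ⊃ quarantine_host); contrapositively O(~quarantine_host ⊃ ~reboot_node). Since O(~quarantine_host) holds, K gives O(~reboot_node).
Premise 4 does not contribute to this derivation.
So O(~reboot_node) holds, i.e. F(reboot_node). The claim follows.

Yes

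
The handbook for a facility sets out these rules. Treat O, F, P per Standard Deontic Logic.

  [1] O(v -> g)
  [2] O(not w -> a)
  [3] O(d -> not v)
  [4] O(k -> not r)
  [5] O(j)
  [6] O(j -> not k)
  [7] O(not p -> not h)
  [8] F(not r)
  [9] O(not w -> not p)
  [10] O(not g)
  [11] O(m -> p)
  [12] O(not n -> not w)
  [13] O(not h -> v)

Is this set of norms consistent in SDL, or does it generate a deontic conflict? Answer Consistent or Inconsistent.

Consistent

Premise 4 is O(k -> not r), but O(k) is not derivable from the premises, so it does not yield O(not r).
So O(not r) is not derivable, and the apparent clash with O(r) does not arise.
A world satisfying every obligation exists (e.g. a=false, d=false, g=false, h=true, j=true, k=false, m=false, n=true, p=true, r=true, v=false, w=true); no atom is both obligatory and forbidden, so the set is consistent.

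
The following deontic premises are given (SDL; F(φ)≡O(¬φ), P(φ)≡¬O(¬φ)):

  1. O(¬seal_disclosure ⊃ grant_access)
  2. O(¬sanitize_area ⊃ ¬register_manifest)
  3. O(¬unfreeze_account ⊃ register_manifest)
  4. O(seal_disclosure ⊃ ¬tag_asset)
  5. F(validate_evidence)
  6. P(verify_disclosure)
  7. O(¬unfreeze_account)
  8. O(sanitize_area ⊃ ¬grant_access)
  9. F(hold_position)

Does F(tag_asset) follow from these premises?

Premise 7 gives O(¬unfreeze_account).
From O(¬unfreeze_account) and premise 3, O(¬unfreeze_account ⊃ register_manifest), we obtain O(register_manifest).
Premise 2 is O(¬sanitize_area ⊃ ¬register_manifest); contrapositively O(register_manifest ⊃ sanitize_area). Since O(register_manifest) holds, K gives O(sanitize_area).
From O(sanitize_area) and premise 8, O(sanitize_area ⊃ ¬grant_access), we obtain O(¬grant_access).
Premise 1 is O(¬seal_disclosure ⊃ grant_access); contrapositively O(¬grant_access ⊃ seal_disclosure). Since O(¬grant_access) holds, K gives O(seal_disclosure).
Premise 4 is O(seal_disclosure ⊃ ¬tag_asset); since O(seal_disclosure), deontic closure gives O(¬tag_asset).
Premises 5, 6, 9 do not contribute to this derivation.
So O(¬tag_asset) holds, i.e. F(tag_asset). The claim follows.

Yes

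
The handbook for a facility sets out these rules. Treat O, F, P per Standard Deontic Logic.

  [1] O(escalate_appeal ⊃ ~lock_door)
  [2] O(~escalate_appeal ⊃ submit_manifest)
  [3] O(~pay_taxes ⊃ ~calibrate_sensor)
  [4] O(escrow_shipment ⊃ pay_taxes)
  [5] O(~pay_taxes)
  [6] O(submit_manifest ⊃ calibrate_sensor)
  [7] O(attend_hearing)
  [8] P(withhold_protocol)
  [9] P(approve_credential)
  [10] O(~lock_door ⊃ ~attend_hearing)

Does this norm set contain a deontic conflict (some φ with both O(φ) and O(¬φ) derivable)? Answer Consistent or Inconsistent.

Premise 7 states O(attend_hearing) outright.
The contrapositive of premise 10 (O(~lock_door ⊃ ~attend_hearing)) is O(attend_hearing ⊃ lock_door), and O(attend_hearing) is already established, so O(lock_door).
Premise 1, O(escalate_appeal ⊃ ~lock_door), contraposes to O(lock_door ⊃ ~escalate_appeal); with O(lock_door) we get O(~escalate_appeal).
Premise 2 is O(~escalate_appeal ⊃ submit_manifest); since O(~escalate_appeal), deontic closure gives O(submit_manifest).
From O(submit_manifest) and premise 6, O(submit_manifest ⊃ calibrate_sensor), we obtain O(calibrate_sensor).
Premise 3, O(~pay_taxes ⊃ ~calibrate_sensor), contraposes to O(calibrate_sensor ⊃ pay_taxes); with O(calibrate_sensor) we get O(pay_taxes).
But premise 5 directly asserts O(~pay_taxes).
We now have both O(pay_taxes) and O(~pay_taxes) — pay_taxes is simultaneously obligatory and forbidden, violating the D-axiom.

Inconsistent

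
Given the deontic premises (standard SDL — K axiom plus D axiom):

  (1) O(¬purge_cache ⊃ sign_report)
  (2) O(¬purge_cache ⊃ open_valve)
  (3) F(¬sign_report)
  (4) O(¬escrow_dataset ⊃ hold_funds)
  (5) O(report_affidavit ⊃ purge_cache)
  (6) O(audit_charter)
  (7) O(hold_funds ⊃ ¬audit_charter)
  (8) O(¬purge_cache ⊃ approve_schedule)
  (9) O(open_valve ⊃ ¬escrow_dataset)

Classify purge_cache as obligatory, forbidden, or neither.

Premise 6 states O(audit_charter) outright.
The contrapositive of premise 7 (O(hold_funds ⊃ ¬audit_charter)) is O(audit_charter ⊃ ¬hold_funds), and O(audit_charter) is already established, so O(¬hold_funds).
Premise 4, O(¬escrow_dataset ⊃ hold_funds), contraposes to O(¬hold_funds ⊃ escrow_dataset); with O(¬hold_funds) we get O(escrow_dataset).
Premise 9, O(open_valve ⊃ ¬escrow_dataset), contraposes to O(escrow_dataset ⊃ ¬open_valve); with O(escrow_dataset) we get O(¬open_valve).
Premise 2 is O(¬purge_cache ⊃ open_valve); contrapositively O(¬open_valve ⊃ purge_cache). Since O(¬open_valve) holds, K gives O(purge_cache).
Premises 1, 3, 5, 8 do not contribute to this derivation.
Hence purge_cache is obligatory.

Obligatory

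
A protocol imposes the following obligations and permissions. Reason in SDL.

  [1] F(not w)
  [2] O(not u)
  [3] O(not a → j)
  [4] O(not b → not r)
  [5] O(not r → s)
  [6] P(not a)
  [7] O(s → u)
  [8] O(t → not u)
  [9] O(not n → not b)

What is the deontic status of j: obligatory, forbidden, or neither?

Premise 3 is O(not a → j), but O(not a) is not derivable from the premises (the permission P(not a) asserts only not O(a), not O(not a)), so it does not yield O(j).
No premise or chain of K-axiom applications forces O(j), and none forces O(not j). So j is neither obligatory nor forbidden under these norms.

Neither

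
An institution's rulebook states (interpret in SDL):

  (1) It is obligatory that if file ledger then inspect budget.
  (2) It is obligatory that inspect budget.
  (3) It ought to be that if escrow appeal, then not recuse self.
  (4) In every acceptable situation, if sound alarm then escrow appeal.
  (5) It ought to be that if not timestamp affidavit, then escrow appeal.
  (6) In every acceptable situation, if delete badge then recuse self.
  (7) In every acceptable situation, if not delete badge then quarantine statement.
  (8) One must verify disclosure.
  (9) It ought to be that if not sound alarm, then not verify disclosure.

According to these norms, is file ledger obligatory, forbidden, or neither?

Premise 1 is O(file_ledger → inspect_budget); even if O(inspect_budget) held, inferring O(file_ledger) would be affirming the consequent — invalid.
No premise or chain of K-axiom applications forces O(file_ledger), and none forces O(¬file_ledger). So file_ledger is neither obligatory nor forbidden under these norms.

Neither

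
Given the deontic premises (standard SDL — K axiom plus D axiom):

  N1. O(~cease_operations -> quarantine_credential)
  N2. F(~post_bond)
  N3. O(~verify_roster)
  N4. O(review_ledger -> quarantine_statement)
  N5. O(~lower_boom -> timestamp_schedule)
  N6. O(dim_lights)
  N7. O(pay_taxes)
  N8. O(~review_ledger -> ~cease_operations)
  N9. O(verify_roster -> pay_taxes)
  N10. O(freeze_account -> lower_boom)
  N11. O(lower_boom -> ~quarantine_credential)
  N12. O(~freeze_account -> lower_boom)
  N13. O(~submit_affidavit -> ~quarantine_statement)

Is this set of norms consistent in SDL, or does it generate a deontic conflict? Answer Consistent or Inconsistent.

Premise 9 is O(verify_roster -> pay_taxes); even if O(pay_taxes) held, inferring O(verify_roster) would be affirming the consequent — invalid.
So O(verify_roster) is not derivable, and the apparent clash with O(~verify_roster) does not arise.
A world satisfying every obligation exists (e.g. cease_operations=true, dim_lights=true, freeze_account=false, lower_boom=true, pay_taxes=true, post_bond=true, quarantine_credential=false, quarantine_statement=true, review_ledger=true, submit_affidavit=true, timestamp_schedule=false, verify_roster=false); no atom is both obligatory and forbidden, so the set is consistent.

Consistent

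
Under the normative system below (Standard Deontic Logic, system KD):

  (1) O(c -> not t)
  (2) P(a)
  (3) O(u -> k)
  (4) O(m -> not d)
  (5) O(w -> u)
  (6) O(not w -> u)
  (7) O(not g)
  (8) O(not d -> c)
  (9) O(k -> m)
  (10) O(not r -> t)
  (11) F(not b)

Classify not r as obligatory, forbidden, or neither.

Forbidden

Premises 5 and 6 are O(w -> u) and O(not w -> u); every ideal world satisfies w or not w, so in either case u holds — hence O(u).
From O(u) and premise 3, O(u -> k), we obtain O(k).
Applying K to premise 9 (O(k -> m)) and O(k) yields O(m).
From O(m) and premise 4, O(m -> not d), we obtain O(not d).
From O(not d) and premise 8, O(not d -> c), we obtain O(c).
From O(c) and premise 1, O(c -> not t), we obtain O(not t).
Premise 10 is O(not r -> t); contrapositively O(not t -> r). Since O(not t) holds, K gives O(r).
Premises 2, 7, 11 do not contribute to this derivation.
Thus O(r), which is F(not r): not r is forbidden.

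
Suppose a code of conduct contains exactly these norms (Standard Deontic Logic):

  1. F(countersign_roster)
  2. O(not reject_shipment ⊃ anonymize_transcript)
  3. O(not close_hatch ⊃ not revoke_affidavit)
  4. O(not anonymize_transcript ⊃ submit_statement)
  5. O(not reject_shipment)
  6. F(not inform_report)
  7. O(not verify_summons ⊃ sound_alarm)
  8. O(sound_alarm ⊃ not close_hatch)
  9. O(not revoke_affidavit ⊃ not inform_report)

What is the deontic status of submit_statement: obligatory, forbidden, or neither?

Neither

Premise 4 is O(not anonymize_transcript ⊃ submit_statement), but O(not anonymize_transcript) is not derivable from the premises, so it does not yield O(submit_statement).
No premise or chain of K-axiom applications forces O(submit_statement), and none forces O(not submit_statement). So submit_statement is neither obligatory nor forbidden under these norms.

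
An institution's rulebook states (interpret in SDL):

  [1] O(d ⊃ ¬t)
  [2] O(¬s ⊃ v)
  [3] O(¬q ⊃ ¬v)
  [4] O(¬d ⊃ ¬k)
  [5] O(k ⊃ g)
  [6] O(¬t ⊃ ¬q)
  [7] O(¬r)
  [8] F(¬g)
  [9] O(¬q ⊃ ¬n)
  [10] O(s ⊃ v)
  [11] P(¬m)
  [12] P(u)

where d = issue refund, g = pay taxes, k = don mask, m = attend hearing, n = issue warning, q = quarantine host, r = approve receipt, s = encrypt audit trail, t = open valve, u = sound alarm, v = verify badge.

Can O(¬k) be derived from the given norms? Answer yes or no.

Yes

Premises 2 and 10 cover both cases: O(¬s ⊃ v) and O(s ⊃ v). Since ¬s ∨ s is a tautology, O(v) follows.
The contrapositive of premise 3 (O(¬q ⊃ ¬v)) is O(v ⊃ q), and O(v) is already established, so O(q).
The contrapositive of premise 6 (O(¬t ⊃ ¬q)) is O(q ⊃ t), and O(q) is already established, so O(t).
The contrapositive of premise 1 (O(d ⊃ ¬t)) is O(t ⊃ ¬d), and O(t) is already established, so O(¬d).
Applying K to premise 4 (O(¬d ⊃ ¬k)) and O(¬d) yields O(¬k).
Premises 5, 7, 8, 9, 11, 12 do not contribute to this derivation.
So O(¬k) follows.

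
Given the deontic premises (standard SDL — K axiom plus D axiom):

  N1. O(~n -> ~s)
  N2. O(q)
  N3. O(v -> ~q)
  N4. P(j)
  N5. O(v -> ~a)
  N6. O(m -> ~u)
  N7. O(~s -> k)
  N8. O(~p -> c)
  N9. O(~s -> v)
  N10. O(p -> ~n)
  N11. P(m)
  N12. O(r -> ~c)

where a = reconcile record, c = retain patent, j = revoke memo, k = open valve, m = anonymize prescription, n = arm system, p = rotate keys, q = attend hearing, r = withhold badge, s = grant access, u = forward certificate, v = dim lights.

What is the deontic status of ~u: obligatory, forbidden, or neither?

Neither

Premise 6 is O(m -> ~u), but O(m) is not derivable from the premises (the permission P(m) asserts only ~O(~m), not O(m)), so it does not yield O(~u).
No premise or chain of K-axiom applications forces O(~u), and none forces O(u). So ~u is neither obligatory nor forbidden under these norms.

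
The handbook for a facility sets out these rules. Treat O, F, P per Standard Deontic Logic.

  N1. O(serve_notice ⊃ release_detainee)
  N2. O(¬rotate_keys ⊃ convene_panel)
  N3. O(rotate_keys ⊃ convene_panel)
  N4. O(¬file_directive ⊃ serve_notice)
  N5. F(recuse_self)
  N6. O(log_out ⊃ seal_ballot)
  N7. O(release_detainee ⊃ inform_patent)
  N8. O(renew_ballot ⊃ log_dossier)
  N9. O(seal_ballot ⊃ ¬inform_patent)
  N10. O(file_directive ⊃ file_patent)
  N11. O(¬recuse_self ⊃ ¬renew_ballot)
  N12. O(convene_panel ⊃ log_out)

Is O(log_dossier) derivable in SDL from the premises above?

Premise 8 is O(renew_ballot ⊃ log_dossier), but O(renew_ballot) is not derivable from the premises, so it does not yield O(log_dossier).
No other premise forces O(log_dossier). An ideal world satisfying every premise can still have log_dossier false, so O(log_dossier) is not derivable.

No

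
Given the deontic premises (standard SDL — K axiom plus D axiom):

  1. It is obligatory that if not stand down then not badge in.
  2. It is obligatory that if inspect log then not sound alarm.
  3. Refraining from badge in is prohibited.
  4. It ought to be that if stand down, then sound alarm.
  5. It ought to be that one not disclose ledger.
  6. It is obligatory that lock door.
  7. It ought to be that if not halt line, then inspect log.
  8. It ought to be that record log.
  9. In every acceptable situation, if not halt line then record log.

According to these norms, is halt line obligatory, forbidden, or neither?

Obligatory

F(¬badge_in) at premise 3 means O(badge_in).
Premise 1, O(¬stand_down → ¬badge_in), contraposes to O(badge_in → stand_down); with O(badge_in) we get O(stand_down).
From O(stand_down) and premise 4, O(stand_down → sound_alarm), we obtain O(sound_alarm).
The contrapositive of premise 2 (O(inspect_log → ¬sound_alarm)) is O(sound_alarm → ¬inspect_log), and O(sound_alarm) is already established, so O(¬inspect_log).
The contrapositive of premise 7 (O(¬halt_line → inspect_log)) is O(¬inspect_log → halt_line), and O(¬inspect_log) is already established, so O(halt_line).
Premises 5, 6, 8, 9 do not contribute to this derivation.
Hence halt_line is obligatory.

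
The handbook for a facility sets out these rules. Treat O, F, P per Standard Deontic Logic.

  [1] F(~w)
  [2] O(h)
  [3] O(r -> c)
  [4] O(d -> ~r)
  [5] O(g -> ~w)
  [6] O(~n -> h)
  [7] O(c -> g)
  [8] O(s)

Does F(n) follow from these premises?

No

Premise 6 is O(~n -> h); even if O(h) held, inferring O(~n) would be affirming the consequent — invalid.
No other premise forces O(~n). An ideal world satisfying every premise can still have n true, so F(n) is not derivable.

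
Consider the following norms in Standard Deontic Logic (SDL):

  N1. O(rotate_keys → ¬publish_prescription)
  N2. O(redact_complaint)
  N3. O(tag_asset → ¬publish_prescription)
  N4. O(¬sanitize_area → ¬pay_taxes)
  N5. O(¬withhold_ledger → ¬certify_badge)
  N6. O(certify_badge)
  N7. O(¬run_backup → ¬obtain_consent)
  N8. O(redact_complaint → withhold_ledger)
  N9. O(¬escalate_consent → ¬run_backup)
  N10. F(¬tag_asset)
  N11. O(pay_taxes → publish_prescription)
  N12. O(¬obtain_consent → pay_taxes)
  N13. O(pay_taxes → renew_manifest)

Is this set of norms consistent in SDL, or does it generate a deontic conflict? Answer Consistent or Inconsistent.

Consistent

Premise 5 is O(¬withhold_ledger → ¬certify_badge), but O(¬withhold_ledger) is not derivable from the premises, so it does not yield O(¬certify_badge).
So O(¬certify_badge) is not derivable, and the apparent clash with O(certify_badge) does not arise.
A world satisfying every obligation exists (e.g. certify_badge=true, escalate_consent=true, obtain_consent=true, pay_taxes=false, publish_prescription=false, redact_complaint=true, renew_manifest=false, rotate_keys=false, run_backup=true, sanitize_area=false, tag_asset=true, withhold_ledger=true); no atom is both obligatory and forbidden, so the set is consistent.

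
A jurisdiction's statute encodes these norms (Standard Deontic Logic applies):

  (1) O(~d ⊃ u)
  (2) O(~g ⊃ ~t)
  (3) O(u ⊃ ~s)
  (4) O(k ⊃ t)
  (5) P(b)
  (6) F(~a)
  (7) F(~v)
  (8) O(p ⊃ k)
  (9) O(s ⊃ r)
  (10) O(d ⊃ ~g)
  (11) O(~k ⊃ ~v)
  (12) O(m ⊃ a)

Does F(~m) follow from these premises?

No

Premise 12 is O(m ⊃ a); even if O(a) held, inferring O(m) would be affirming the consequent — invalid.
No other premise forces O(m). An ideal world satisfying every premise can still have ~m true, so F(~m) is not derivable.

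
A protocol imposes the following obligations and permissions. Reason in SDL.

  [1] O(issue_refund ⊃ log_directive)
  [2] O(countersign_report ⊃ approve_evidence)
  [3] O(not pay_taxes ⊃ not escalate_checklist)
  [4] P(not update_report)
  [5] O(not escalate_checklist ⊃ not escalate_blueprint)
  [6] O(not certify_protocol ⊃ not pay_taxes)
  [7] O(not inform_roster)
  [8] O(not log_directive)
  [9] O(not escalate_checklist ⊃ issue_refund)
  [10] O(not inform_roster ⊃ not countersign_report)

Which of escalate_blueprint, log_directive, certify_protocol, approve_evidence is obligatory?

Premise 8 gives O(not log_directive).
Premise 1 is O(issue_refund ⊃ log_directive); contrapositively O(not log_directive ⊃ not issue_refund). Since O(not log_directive) holds, K gives O(not issue_refund).
Premise 9, O(not escalate_checklist ⊃ issue_refund), contraposes to O(not issue_refund ⊃ escalate_checklist); with O(not issue_refund) we get O(escalate_checklist).
Premise 3, O(not pay_taxes ⊃ not escalate_checklist), contraposes to O(escalate_checklist ⊃ pay_taxes); with O(escalate_checklist) we get O(pay_taxes).
The contrapositive of premise 6 (O(not certify_protocol ⊃ not pay_taxes)) is O(pay_taxes ⊃ certify_protocol), and O(pay_taxes) is already established, so O(certify_protocol).
So O(certify_protocol) holds — certify_protocol is obligatory. None of the other listed options is made obligatory by any chain of premises.

certify_protocol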